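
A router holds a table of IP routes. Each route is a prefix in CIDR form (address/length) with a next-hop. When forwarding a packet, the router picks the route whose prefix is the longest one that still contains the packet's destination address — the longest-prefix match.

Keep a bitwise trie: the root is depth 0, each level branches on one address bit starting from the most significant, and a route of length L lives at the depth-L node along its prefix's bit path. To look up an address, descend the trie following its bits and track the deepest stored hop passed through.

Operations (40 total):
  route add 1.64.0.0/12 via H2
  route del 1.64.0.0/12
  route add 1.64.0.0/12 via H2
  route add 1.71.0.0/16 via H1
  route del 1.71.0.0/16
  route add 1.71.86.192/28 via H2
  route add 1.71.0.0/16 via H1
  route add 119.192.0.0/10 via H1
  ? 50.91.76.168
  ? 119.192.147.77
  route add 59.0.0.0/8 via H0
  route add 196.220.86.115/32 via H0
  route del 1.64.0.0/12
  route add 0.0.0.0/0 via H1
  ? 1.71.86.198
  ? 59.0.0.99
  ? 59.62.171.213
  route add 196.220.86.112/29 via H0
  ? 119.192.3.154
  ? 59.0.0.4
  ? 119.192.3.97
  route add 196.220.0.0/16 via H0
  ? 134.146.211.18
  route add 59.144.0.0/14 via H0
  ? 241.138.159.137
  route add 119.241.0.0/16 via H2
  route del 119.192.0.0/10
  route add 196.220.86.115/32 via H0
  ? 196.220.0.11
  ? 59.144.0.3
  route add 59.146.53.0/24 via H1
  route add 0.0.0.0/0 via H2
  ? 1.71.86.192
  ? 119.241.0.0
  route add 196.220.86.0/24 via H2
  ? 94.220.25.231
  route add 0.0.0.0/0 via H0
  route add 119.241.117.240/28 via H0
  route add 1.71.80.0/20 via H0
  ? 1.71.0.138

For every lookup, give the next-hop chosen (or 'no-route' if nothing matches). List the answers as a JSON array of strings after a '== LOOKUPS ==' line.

Process each operation:
  add 1.64.0.0/12 -> H2 at depth 12
  del 1.64.0.0/12 (clear depth 12)
  add 1.64.0.0/12 -> H2 at depth 12
  add 1.71.0.0/16 -> H1 at depth 16
  del 1.71.0.0/16 (clear depth 16)
  add 1.71.86.192/28 -> H2 at depth 28
  add 1.71.0.0/16 -> H1 at depth 16
  add 119.192.0.0/10 -> H1 at depth 10
  Q 50.91.76.168: descend 00 ; hops seen [∅] ; pick no-route
  Q 119.192.147.77: descend 0111011111 ; hops seen [H1] ; pick H1
  add 59.0.0.0/8 -> H0 at depth 8
  add 196.220.86.115/32 -> H0 at depth 32
  del 1.64.0.0/12 (clear depth 12)
  add 0.0.0.0/0 -> H1 at depth 0
  Q 1.71.86.198: descend 0000000101000111010101101100 ; hops seen [H1,H1,H2] ; pick H2
  Q 59.0.0.99: descend 00111011 ; hops seen [H1,H0] ; pick H0
  Q 59.62.171.213: descend 00111011 ; hops seen [H1,H0] ; pick H0
  add 196.220.86.112/29 -> H0 at depth 29
  Q 119.192.3.154: descend 0111011111 ; hops seen [H1,H1] ; pick H1
  Q 59.0.0.4: descend 00111011 ; hops seen [H1,H0] ; pick H0
  Q 119.192.3.97: descend 0111011111 ; hops seen [H1,H1] ; pick H1
  add 196.220.0.0/16 -> H0 at depth 16
  Q 134.146.211.18: descend 1 ; hops seen [H1] ; pick H1
  add 59.144.0.0/14 -> H0 at depth 14
  Q 241.138.159.137: descend 11 ; hops seen [H1] ; pick H1
  add 119.241.0.0/16 -> H2 at depth 16
  del 119.192.0.0/10 (clear depth 10)
  add 196.220.86.115/32 -> H0 at depth 32
  Q 196.220.0.11: descend 11000100110111000 ; hops seen [H1,H0] ; pick H0
  Q 59.144.0.3: descend 00111011100100 ; hops seen [H1,H0,H0] ; pick H0
  add 59.146.53.0/24 -> H1 at depth 24
  add 0.0.0.0/0 -> H2 at depth 0
  Q 1.71.86.192: descend 0000000101000111010101101100 ; hops seen [H2,H1,H2] ; pick H2
  Q 119.241.0.0: descend 0111011111110001 ; hops seen [H2,H2] ; pick H2
  add 196.220.86.0/24 -> H2 at depth 24
  Q 94.220.25.231: descend 01 ; hops seen [H2] ; pick H2
  add 0.0.0.0/0 -> H0 at depth 0
  add 119.241.117.240/28 -> H0 at depth 28
  add 1.71.80.0/20 -> H0 at depth 20
  Q 1.71.0.138: descend 00000001010001110 ; hops seen [H0,H1] ; pick H1

== LOOKUPS ==
["no-route","H1","H2","H0","H0","H1","H0","H1","H1","H1","H0","H0","H2","H2","H2","H1"]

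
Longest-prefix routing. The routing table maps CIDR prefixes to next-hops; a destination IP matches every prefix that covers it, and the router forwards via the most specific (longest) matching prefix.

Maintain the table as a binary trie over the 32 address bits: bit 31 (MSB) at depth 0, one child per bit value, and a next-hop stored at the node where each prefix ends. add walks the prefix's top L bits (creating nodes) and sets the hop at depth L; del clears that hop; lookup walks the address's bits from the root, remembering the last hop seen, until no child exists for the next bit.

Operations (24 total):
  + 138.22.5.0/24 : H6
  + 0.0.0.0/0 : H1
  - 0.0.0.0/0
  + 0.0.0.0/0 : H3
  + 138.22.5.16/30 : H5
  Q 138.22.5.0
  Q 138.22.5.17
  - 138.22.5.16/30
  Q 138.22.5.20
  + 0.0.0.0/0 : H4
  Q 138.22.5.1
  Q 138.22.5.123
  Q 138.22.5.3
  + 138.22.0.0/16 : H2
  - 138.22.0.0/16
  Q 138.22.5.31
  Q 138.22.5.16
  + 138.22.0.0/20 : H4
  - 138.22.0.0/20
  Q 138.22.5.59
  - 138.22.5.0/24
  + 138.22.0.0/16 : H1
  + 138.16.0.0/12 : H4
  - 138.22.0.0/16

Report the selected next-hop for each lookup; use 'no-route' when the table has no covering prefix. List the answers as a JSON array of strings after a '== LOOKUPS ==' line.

Apply in order:
  + 138.22.5.0/24 (H6) depth=24
  + 0.0.0.0/0 (H1) depth=0
  - 0.0.0.0/0 clear@0
  + 0.0.0.0/0 (H3) depth=0
  + 138.22.5.16/30 (H5) depth=30
  Q 138.22.5.0: descend 100010100001011000000101000 ; hops seen [H3,H6] ; pick H6
  Q 138.22.5.17: descend 100010100001011000000101000100 ; hops seen [H3,H6,H5] ; pick H5
  - 138.22.5.16/30 clear@30
  Q 138.22.5.20: descend 10001010000101100000010100010 ; hops seen [H3,H6] ; pick H6
  + 0.0.0.0/0 (H4) depth=0
  Q 138.22.5.1: descend 100010100001011000000101000 ; hops seen [H4,H6] ; pick H6
  Q 138.22.5.123: descend 1000101000010110000001010 ; hops seen [H4,H6] ; pick H6
  Q 138.22.5.3: descend 100010100001011000000101000 ; hops seen [H4,H6] ; pick H6
  + 138.22.0.0/16 (H2) depth=16
  - 138.22.0.0/16 clear@16
  Q 138.22.5.31: descend 1000101000010110000001010001 ; hops seen [H4,H6] ; pick H6
  Q 138.22.5.16: descend 100010100001011000000101000100 ; hops seen [H4,H6] ; pick H6
  + 138.22.0.0/20 (H4) depth=20
  - 138.22.0.0/20 clear@20
  Q 138.22.5.59: descend 10001010000101100000010100 ; hops seen [H4,H6] ; pick H6
  - 138.22.5.0/24 clear@24
  + 138.22.0.0/16 (H1) depth=16
  + 138.16.0.0/12 (H4) depth=12
  - 138.22.0.0/16 clear@16

== LOOKUPS ==
["H6","H5","H6","H6","H6","H6","H6","H6","H6"]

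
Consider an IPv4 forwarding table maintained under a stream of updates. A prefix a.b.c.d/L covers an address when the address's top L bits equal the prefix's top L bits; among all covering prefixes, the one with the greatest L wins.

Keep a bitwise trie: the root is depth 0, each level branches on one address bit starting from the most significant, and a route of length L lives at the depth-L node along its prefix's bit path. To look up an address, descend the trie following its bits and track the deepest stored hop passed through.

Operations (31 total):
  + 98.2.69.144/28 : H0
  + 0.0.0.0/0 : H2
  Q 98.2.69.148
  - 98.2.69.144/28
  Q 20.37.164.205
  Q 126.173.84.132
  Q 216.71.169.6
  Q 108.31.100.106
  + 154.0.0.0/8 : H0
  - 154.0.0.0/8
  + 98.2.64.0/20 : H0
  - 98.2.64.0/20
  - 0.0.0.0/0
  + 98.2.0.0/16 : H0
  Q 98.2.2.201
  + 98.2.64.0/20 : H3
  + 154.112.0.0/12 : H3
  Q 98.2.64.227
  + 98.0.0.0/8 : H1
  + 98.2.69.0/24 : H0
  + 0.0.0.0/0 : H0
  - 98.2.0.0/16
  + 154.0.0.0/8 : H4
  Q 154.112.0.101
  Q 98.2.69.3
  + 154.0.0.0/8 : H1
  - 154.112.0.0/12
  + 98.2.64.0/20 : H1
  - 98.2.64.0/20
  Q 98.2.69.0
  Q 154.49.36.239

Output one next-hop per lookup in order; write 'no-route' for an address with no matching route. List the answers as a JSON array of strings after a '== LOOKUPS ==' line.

Process each operation:
  + 98.2.69.144/28 (H0) depth=28
  + 0.0.0.0/0 (H2) depth=0
  ? 98.2.69.148  path d0:H2→d1:-→d2:-→d3:-→d4:-→d5:-→d6:-→d7:-→d8:-→d9:-→d10:-→d11:-→d12:-→d13:-→d14:-→d15:-→d16:-→d17:-→d18:-→d19:-→d20:-→d21:-→d22:-→d23:-→d24:-→d25:-→d26:-→d27:-→d28:H0  best=H0
  del 98.2.69.144/28 (clear depth 28)
  ? 20.37.164.205  path d0:H2→d1:-  best=H2
  ? 126.173.84.132  path d0:H2→d1:-→d2:-→d3:-  best=H2
  ? 216.71.169.6  path d0:H2  best=H2
  ? 108.31.100.106  path d0:H2→d1:-→d2:-→d3:-→d4:-  best=H2
  + 154.0.0.0/8 (H0) depth=8
  del 154.0.0.0/8 (clear depth 8)
  + 98.2.64.0/20 (H0) depth=20
  del 98.2.64.0/20 (clear depth 20)
  del 0.0.0.0/0 (clear depth 0)
  + 98.2.0.0/16 (H0) depth=16
  ? 98.2.2.201  path d0:-→d1:-→d2:-→d3:-→d4:-→d5:-→d6:-→d7:-→d8:-→d9:-→d10:-→d11:-→d12:-→d13:-→d14:-→d15:-→d16:H0→d17:-  best=H0
  + 98.2.64.0/20 (H3) depth=20
  + 154.112.0.0/12 (H3) depth=12
  ? 98.2.64.227  path d0:-→d1:-→d2:-→d3:-→d4:-→d5:-→d6:-→d7:-→d8:-→d9:-→d10:-→d11:-→d12:-→d13:-→d14:-→d15:-→d16:H0→d17:-→d18:-→d19:-→d20:H3→d21:-  best=H3
  + 98.0.0.0/8 (H1) depth=8
  + 98.2.69.0/24 (H0) depth=24
  + 0.0.0.0/0 (H0) depth=0
  del 98.2.0.0/16 (clear depth 16)
  + 154.0.0.0/8 (H4) depth=8
  ? 154.112.0.101  path d0:H0→d1:-→d2:-→d3:-→d4:-→d5:-→d6:-→d7:-→d8:H4→d9:-→d10:-→d11:-→d12:H3  best=H3
  ? 98.2.69.3  path d0:H0→d1:-→d2:-→d3:-→d4:-→d5:-→d6:-→d7:-→d8:H1→d9:-→d10:-→d11:-→d12:-→d13:-→d14:-→d15:-→d16:-→d17:-→d18:-→d19:-→d20:H3→d21:-→d22:-→d23:-→d24:H0  best=H0
  + 154.0.0.0/8 (H1) depth=8
  del 154.112.0.0/12 (clear depth 12)
  + 98.2.64.0/20 (H1) depth=20
  del 98.2.64.0/20 (clear depth 20)
  ? 98.2.69.0  path d0:H0→d1:-→d2:-→d3:-→d4:-→d5:-→d6:-→d7:-→d8:H1→d9:-→d10:-→d11:-→d12:-→d13:-→d14:-→d15:-→d16:-→d17:-→d18:-→d19:-→d20:-→d21:-→d22:-→d23:-→d24:H0  best=H0
  ? 154.49.36.239  path d0:H0→d1:-→d2:-→d3:-→d4:-→d5:-→d6:-→d7:-→d8:H1→d9:-  best=H1

== LOOKUPS ==
["H0","H2","H2","H2","H2","H0","H3","H3","H0","H0","H1"]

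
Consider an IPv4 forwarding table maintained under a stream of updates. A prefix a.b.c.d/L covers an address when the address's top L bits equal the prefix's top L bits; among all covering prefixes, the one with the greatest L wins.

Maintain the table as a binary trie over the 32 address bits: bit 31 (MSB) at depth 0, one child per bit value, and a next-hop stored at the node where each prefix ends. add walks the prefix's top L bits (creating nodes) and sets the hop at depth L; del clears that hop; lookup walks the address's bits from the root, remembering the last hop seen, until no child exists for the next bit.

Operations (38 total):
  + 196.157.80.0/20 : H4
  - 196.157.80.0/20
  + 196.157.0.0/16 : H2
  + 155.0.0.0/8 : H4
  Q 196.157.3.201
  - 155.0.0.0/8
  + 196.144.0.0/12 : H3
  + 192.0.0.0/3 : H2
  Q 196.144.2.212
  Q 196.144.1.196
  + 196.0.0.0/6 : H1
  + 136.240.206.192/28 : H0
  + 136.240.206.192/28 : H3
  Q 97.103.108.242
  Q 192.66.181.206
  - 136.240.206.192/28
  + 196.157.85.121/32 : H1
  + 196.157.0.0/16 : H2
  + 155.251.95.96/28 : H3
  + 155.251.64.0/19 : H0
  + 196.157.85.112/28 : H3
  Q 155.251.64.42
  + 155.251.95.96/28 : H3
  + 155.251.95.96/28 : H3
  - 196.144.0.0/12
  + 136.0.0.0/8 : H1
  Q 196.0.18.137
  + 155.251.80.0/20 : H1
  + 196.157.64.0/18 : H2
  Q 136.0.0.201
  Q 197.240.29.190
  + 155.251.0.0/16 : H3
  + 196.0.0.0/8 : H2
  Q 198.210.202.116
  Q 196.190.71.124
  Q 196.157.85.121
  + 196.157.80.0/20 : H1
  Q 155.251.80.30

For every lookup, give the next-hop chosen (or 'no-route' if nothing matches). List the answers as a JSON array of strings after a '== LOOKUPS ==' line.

Apply in order:
  + 196.157.80.0/20 (H4) depth=20
  - 196.157.80.0/20 clear@20
  + 196.157.0.0/16 (H2) depth=16
  + 155.0.0.0/8 (H4) depth=8
  Q 196.157.3.201: descend 11000100100111010 ; hops seen [H2] ; pick H2
  - 155.0.0.0/8 clear@8
  + 196.144.0.0/12 (H3) depth=12
  + 192.0.0.0/3 (H2) depth=3
  Q 196.144.2.212: descend 110001001001 ; hops seen [H2,H3] ; pick H3
  Q 196.144.1.196: descend 110001001001 ; hops seen [H2,H3] ; pick H3
  + 196.0.0.0/6 (H1) depth=6
  + 136.240.206.192/28 (H0) depth=28
  + 136.240.206.192/28 (H3) depth=28
  Q 97.103.108.242: descend ε ; hops seen [∅] ; pick no-route
  Q 192.66.181.206: descend 11000 ; hops seen [H2] ; pick H2
  - 136.240.206.192/28 clear@28
  + 196.157.85.121/32 (H1) depth=32
  + 196.157.0.0/16 (H2) depth=16
  + 155.251.95.96/28 (H3) depth=28
  + 155.251.64.0/19 (H0) depth=19
  + 196.157.85.112/28 (H3) depth=28
  Q 155.251.64.42: descend 1001101111111011010 ; hops seen [H0] ; pick H0
  + 155.251.95.96/28 (H3) depth=28
  + 155.251.95.96/28 (H3) depth=28
  - 196.144.0.0/12 clear@12
  + 136.0.0.0/8 (H1) depth=8
  Q 196.0.18.137: descend 11000100 ; hops seen [H2,H1] ; pick H1
  + 155.251.80.0/20 (H1) depth=20
  + 196.157.64.0/18 (H2) depth=18
  Q 136.0.0.201: descend 10001000 ; hops seen [H1] ; pick H1
  Q 197.240.29.190: descend 1100010 ; hops seen [H2,H1] ; pick H1
  + 155.251.0.0/16 (H3) depth=16
  + 196.0.0.0/8 (H2) depth=8
  Q 198.210.202.116: descend 110001 ; hops seen [H2,H1] ; pick H1
  Q 196.190.71.124: descend 1100010010 ; hops seen [H2,H1,H2] ; pick H2
  Q 196.157.85.121: descend 11000100100111010101010101111001 ; hops seen [H2,H1,H2,H2,H2,H3,H1] ; pick H1
  + 196.157.80.0/20 (H1) depth=20
  Q 155.251.80.30: descend 10011011111110110101 ; hops seen [H3,H0,H1] ; pick H1

== LOOKUPS ==
["H2","H3","H3","no-route","H2","H0","H1","H1","H1","H1","H2","H1","H1"]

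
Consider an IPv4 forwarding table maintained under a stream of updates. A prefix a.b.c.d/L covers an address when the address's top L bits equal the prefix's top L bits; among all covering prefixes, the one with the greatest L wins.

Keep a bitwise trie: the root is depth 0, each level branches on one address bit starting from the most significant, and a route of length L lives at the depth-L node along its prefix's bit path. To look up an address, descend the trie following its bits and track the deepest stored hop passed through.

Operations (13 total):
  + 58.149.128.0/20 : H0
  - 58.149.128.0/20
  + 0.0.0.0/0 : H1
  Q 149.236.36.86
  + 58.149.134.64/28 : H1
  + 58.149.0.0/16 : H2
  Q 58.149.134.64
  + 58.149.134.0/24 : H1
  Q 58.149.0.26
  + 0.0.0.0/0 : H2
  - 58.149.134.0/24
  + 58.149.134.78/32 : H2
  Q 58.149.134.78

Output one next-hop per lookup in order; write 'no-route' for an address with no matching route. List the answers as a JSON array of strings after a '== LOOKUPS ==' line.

Trace:
  add 58.149.128.0/20 -> H0 at depth 20
  - 58.149.128.0/20 clear@20
  add 0.0.0.0/0 -> H1 at depth 0
  lookup 149.236.36.86: bits ε walk d0:H1 -> H1
  add 58.149.134.64/28 -> H1 at depth 28
  add 58.149.0.0/16 -> H2 at depth 16
  lookup 58.149.134.64: bits 0011101010010101100001100100 walk d0:H1→d1:-→d2:-→d3:-→d4:-→d5:-→d6:-→d7:-→d8:-→d9:-→d10:-→d11:-→d12:-→d13:-→d14:-→d15:-→d16:H2→d17:-→d18:-→d19:-→d20:-→d21:-→d22:-→d23:-→d24:-→d25:-→d26:-→d27:-→d28:H1 -> H1
  add 58.149.134.0/24 -> H1 at depth 24
  lookup 58.149.0.26: bits 0011101010010101 walk d0:H1→d1:-→d2:-→d3:-→d4:-→d5:-→d6:-→d7:-→d8:-→d9:-→d10:-→d11:-→d12:-→d13:-→d14:-→d15:-→d16:H2 -> H2
  add 0.0.0.0/0 -> H2 at depth 0
  - 58.149.134.0/24 clear@24
  add 58.149.134.78/32 -> H2 at depth 32
  lookup 58.149.134.78: bits 00111010100101011000011001001110 walk d0:H2→d1:-→d2:-→d3:-→d4:-→d5:-→d6:-→d7:-→d8:-→d9:-→d10:-→d11:-→d12:-→d13:-→d14:-→d15:-→d16:H2→d17:-→d18:-→d19:-→d20:-→d21:-→d22:-→d23:-→d24:-→d25:-→d26:-→d27:-→d28:H1→d29:-→d30:-→d31:-→d32:H2 -> H2

== LOOKUPS ==
["H1","H1","H2","H2"]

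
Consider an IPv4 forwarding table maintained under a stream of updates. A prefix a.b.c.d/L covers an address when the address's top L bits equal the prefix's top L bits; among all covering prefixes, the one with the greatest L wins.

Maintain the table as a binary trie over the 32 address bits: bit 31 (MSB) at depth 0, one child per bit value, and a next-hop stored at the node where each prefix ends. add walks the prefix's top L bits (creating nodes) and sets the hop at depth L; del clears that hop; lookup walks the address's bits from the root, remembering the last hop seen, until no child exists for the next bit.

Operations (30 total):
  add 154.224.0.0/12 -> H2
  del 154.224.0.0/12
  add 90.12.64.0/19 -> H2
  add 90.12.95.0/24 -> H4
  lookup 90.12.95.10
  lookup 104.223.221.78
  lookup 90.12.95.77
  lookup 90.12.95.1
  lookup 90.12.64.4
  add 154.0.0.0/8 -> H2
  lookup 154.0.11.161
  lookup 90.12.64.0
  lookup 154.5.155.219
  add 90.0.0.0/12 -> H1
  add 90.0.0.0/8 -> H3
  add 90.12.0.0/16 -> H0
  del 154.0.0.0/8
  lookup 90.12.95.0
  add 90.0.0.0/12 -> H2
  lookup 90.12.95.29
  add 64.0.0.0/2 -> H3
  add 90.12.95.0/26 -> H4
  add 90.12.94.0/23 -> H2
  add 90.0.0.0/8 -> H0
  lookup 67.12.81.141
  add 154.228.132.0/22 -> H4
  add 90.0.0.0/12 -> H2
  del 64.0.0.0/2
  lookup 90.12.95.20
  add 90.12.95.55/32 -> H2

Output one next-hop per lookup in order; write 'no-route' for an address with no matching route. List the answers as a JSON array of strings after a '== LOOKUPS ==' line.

Process each operation:
  + 154.224.0.0/12 (H2) depth=12
  del 154.224.0.0/12 (clear depth 12)
  + 90.12.64.0/19 (H2) depth=19
  + 90.12.95.0/24 (H4) depth=24
  ? 90.12.95.10  path d0:-→d1:-→d2:-→d3:-→d4:-→d5:-→d6:-→d7:-→d8:-→d9:-→d10:-→d11:-→d12:-→d13:-→d14:-→d15:-→d16:-→d17:-→d18:-→d19:H2→d20:-→d21:-→d22:-→d23:-→d24:H4  best=H4
  ? 104.223.221.78  path d0:-→d1:-→d2:-  best=no-route
  ? 90.12.95.77  path d0:-→d1:-→d2:-→d3:-→d4:-→d5:-→d6:-→d7:-→d8:-→d9:-→d10:-→d11:-→d12:-→d13:-→d14:-→d15:-→d16:-→d17:-→d18:-→d19:H2→d20:-→d21:-→d22:-→d23:-→d24:H4  best=H4
  ? 90.12.95.1  path d0:-→d1:-→d2:-→d3:-→d4:-→d5:-→d6:-→d7:-→d8:-→d9:-→d10:-→d11:-→d12:-→d13:-→d14:-→d15:-→d16:-→d17:-→d18:-→d19:H2→d20:-→d21:-→d22:-→d23:-→d24:H4  best=H4
  ? 90.12.64.4  path d0:-→d1:-→d2:-→d3:-→d4:-→d5:-→d6:-→d7:-→d8:-→d9:-→d10:-→d11:-→d12:-→d13:-→d14:-→d15:-→d16:-→d17:-→d18:-→d19:H2  best=H2
  + 154.0.0.0/8 (H2) depth=8
  ? 154.0.11.161  path d0:-→d1:-→d2:-→d3:-→d4:-→d5:-→d6:-→d7:-→d8:H2  best=H2
  ? 90.12.64.0  path d0:-→d1:-→d2:-→d3:-→d4:-→d5:-→d6:-→d7:-→d8:-→d9:-→d10:-→d11:-→d12:-→d13:-→d14:-→d15:-→d16:-→d17:-→d18:-→d19:H2  best=H2
  ? 154.5.155.219  path d0:-→d1:-→d2:-→d3:-→d4:-→d5:-→d6:-→d7:-→d8:H2  best=H2
  + 90.0.0.0/12 (H1) depth=12
  + 90.0.0.0/8 (H3) depth=8
  + 90.12.0.0/16 (H0) depth=16
  del 154.0.0.0/8 (clear depth 8)
  ? 90.12.95.0  path d0:-→d1:-→d2:-→d3:-→d4:-→d5:-→d6:-→d7:-→d8:H3→d9:-→d10:-→d11:-→d12:H1→d13:-→d14:-→d15:-→d16:H0→d17:-→d18:-→d19:H2→d20:-→d21:-→d22:-→d23:-→d24:H4  best=H4
  + 90.0.0.0/12 (H2) depth=12
  ? 90.12.95.29  path d0:-→d1:-→d2:-→d3:-→d4:-→d5:-→d6:-→d7:-→d8:H3→d9:-→d10:-→d11:-→d12:H2→d13:-→d14:-→d15:-→d16:H0→d17:-→d18:-→d19:H2→d20:-→d21:-→d22:-→d23:-→d24:H4  best=H4
  + 64.0.0.0/2 (H3) depth=2
  + 90.12.95.0/26 (H4) depth=26
  + 90.12.94.0/23 (H2) depth=23
  + 90.0.0.0/8 (H0) depth=8
  ? 67.12.81.141  path d0:-→d1:-→d2:H3→d3:-  best=H3
  + 154.228.132.0/22 (H4) depth=22
  + 90.0.0.0/12 (H2) depth=12
  del 64.0.0.0/2 (clear depth 2)
  ? 90.12.95.20  path d0:-→d1:-→d2:-→d3:-→d4:-→d5:-→d6:-→d7:-→d8:H0→d9:-→d10:-→d11:-→d12:H2→d13:-→d14:-→d15:-→d16:H0→d17:-→d18:-→d19:H2→d20:-→d21:-→d22:-→d23:H2→d24:H4→d25:-→d26:H4  best=H4
  + 90.12.95.55/32 (H2) depth=32

== LOOKUPS ==
["H4","no-route","H4","H4","H2","H2","H2","H2","H4","H4","H3","H4"]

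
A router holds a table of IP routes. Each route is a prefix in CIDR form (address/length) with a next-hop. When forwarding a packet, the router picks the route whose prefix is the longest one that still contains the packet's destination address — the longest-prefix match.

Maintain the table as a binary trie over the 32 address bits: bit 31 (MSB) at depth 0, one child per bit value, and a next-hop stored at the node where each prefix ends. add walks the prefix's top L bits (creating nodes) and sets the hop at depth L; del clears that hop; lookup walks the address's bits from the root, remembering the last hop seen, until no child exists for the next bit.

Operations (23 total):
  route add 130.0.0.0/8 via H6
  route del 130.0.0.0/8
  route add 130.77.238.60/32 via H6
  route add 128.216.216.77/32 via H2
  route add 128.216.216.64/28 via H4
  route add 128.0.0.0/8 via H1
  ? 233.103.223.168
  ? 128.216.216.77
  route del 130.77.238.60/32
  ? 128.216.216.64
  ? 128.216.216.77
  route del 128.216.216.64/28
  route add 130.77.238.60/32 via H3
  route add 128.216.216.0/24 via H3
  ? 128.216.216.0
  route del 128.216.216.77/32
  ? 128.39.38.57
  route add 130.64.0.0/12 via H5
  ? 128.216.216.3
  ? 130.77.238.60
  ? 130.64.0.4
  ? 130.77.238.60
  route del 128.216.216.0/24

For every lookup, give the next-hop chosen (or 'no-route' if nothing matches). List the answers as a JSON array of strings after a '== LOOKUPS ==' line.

Process each operation:
  + 130.0.0.0/8 (H6) depth=8
  - 130.0.0.0/8 clear@8
  + 130.77.238.60/32 (H6) depth=32
  + 128.216.216.77/32 (H2) depth=32
  + 128.216.216.64/28 (H4) depth=28
  + 128.0.0.0/8 (H1) depth=8
  Q 233.103.223.168: descend 1 ; hops seen [∅] ; pick no-route
  Q 128.216.216.77: descend 10000000110110001101100001001101 ; hops seen [H1,H4,H2] ; pick H2
  - 130.77.238.60/32 clear@32
  Q 128.216.216.64: descend 1000000011011000110110000100 ; hops seen [H1,H4] ; pick H4
  Q 128.216.216.77: descend 10000000110110001101100001001101 ; hops seen [H1,H4,H2] ; pick H2
  - 128.216.216.64/28 clear@28
  + 130.77.238.60/32 (H3) depth=32
  + 128.216.216.0/24 (H3) depth=24
  Q 128.216.216.0: descend 1000000011011000110110000 ; hops seen [H1,H3] ; pick H3
  - 128.216.216.77/32 clear@32
  Q 128.39.38.57: descend 10000000 ; hops seen [H1] ; pick H1
  + 130.64.0.0/12 (H5) depth=12
  Q 128.216.216.3: descend 1000000011011000110110000 ; hops seen [H1,H3] ; pick H3
  Q 130.77.238.60: descend 10000010010011011110111000111100 ; hops seen [H5,H3] ; pick H3
  Q 130.64.0.4: descend 100000100100 ; hops seen [H5] ; pick H5
  Q 130.77.238.60: descend 10000010010011011110111000111100 ; hops seen [H5,H3] ; pick H3
  - 128.216.216.0/24 clear@24

== LOOKUPS ==
["no-route","H2","H4","H2","H3","H1","H3","H3","H5","H3"]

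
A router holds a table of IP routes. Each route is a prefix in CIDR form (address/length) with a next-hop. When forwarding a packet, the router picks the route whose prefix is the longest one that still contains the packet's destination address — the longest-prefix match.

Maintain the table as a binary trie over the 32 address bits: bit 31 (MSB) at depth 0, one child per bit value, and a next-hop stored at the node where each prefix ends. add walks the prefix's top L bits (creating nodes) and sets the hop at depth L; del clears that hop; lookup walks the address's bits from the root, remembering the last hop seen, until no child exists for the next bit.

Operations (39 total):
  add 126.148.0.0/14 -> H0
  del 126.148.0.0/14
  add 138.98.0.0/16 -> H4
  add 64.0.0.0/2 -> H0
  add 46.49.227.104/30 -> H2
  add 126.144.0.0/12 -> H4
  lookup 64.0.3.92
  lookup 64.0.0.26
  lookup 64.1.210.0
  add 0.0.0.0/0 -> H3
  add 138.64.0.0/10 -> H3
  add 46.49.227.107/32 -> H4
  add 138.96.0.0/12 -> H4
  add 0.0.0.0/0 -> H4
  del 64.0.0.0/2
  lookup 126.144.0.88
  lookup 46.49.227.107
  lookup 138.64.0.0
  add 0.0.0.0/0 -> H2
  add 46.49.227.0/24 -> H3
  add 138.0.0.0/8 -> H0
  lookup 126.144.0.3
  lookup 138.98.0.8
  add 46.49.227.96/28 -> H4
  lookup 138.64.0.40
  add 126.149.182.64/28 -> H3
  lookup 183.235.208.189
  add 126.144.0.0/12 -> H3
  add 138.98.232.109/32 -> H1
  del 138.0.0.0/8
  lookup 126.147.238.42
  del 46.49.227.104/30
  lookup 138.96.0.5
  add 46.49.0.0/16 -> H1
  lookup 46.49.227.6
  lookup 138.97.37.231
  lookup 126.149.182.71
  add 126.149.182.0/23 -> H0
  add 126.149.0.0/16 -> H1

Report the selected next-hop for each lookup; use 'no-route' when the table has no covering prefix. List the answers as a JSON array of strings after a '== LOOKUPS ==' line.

Process each operation:
  + 126.148.0.0/14 (H0) depth=14
  del 126.148.0.0/14 (clear depth 14)
  + 138.98.0.0/16 (H4) depth=16
  + 64.0.0.0/2 (H0) depth=2
  + 46.49.227.104/30 (H2) depth=30
  + 126.144.0.0/12 (H4) depth=12
  ? 64.0.3.92  path d0:-→d1:-→d2:H0  best=H0
  ? 64.0.0.26  path d0:-→d1:-→d2:H0  best=H0
  ? 64.1.210.0  path d0:-→d1:-→d2:H0  best=H0
  + 0.0.0.0/0 (H3) depth=0
  + 138.64.0.0/10 (H3) depth=10
  + 46.49.227.107/32 (H4) depth=32
  + 138.96.0.0/12 (H4) depth=12
  + 0.0.0.0/0 (H4) depth=0
  del 64.0.0.0/2 (clear depth 2)
  ? 126.144.0.88  path d0:H4→d1:-→d2:-→d3:-→d4:-→d5:-→d6:-→d7:-→d8:-→d9:-→d10:-→d11:-→d12:H4→d13:-  best=H4
  ? 46.49.227.107  path d0:H4→d1:-→d2:-→d3:-→d4:-→d5:-→d6:-→d7:-→d8:-→d9:-→d10:-→d11:-→d12:-→d13:-→d14:-→d15:-→d16:-→d17:-→d18:-→d19:-→d20:-→d21:-→d22:-→d23:-→d24:-→d25:-→d26:-→d27:-→d28:-→d29:-→d30:H2→d31:-→d32:H4  best=H4
  ? 138.64.0.0  path d0:H4→d1:-→d2:-→d3:-→d4:-→d5:-→d6:-→d7:-→d8:-→d9:-→d10:H3  best=H3
  + 0.0.0.0/0 (H2) depth=0
  + 46.49.227.0/24 (H3) depth=24
  + 138.0.0.0/8 (H0) depth=8
  ? 126.144.0.3  path d0:H2→d1:-→d2:-→d3:-→d4:-→d5:-→d6:-→d7:-→d8:-→d9:-→d10:-→d11:-→d12:H4→d13:-  best=H4
  ? 138.98.0.8  path d0:H2→d1:-→d2:-→d3:-→d4:-→d5:-→d6:-→d7:-→d8:H0→d9:-→d10:H3→d11:-→d12:H4→d13:-→d14:-→d15:-→d16:H4  best=H4
  + 46.49.227.96/28 (H4) depth=28
  ? 138.64.0.40  path d0:H2→d1:-→d2:-→d3:-→d4:-→d5:-→d6:-→d7:-→d8:H0→d9:-→d10:H3  best=H3
  + 126.149.182.64/28 (H3) depth=28
  ? 183.235.208.189  path d0:H2→d1:-→d2:-  best=H2
  + 126.144.0.0/12 (H3) depth=12
  + 138.98.232.109/32 (H1) depth=32
  del 138.0.0.0/8 (clear depth 8)
  ? 126.147.238.42  path d0:H2→d1:-→d2:-→d3:-→d4:-→d5:-→d6:-→d7:-→d8:-→d9:-→d10:-→d11:-→d12:H3→d13:-  best=H3
  del 46.49.227.104/30 (clear depth 30)
  ? 138.96.0.5  path d0:H2→d1:-→d2:-→d3:-→d4:-→d5:-→d6:-→d7:-→d8:-→d9:-→d10:H3→d11:-→d12:H4→d13:-→d14:-  best=H4
  + 46.49.0.0/16 (H1) depth=16
  ? 46.49.227.6  path d0:H2→d1:-→d2:-→d3:-→d4:-→d5:-→d6:-→d7:-→d8:-→d9:-→d10:-→d11:-→d12:-→d13:-→d14:-→d15:-→d16:H1→d17:-→d18:-→d19:-→d20:-→d21:-→d22:-→d23:-→d24:H3→d25:-  best=H3
  ? 138.97.37.231  path d0:H2→d1:-→d2:-→d3:-→d4:-→d5:-→d6:-→d7:-→d8:-→d9:-→d10:H3→d11:-→d12:H4→d13:-→d14:-  best=H4
  ? 126.149.182.71  path d0:H2→d1:-→d2:-→d3:-→d4:-→d5:-→d6:-→d7:-→d8:-→d9:-→d10:-→d11:-→d12:H3→d13:-→d14:-→d15:-→d16:-→d17:-→d18:-→d19:-→d20:-→d21:-→d22:-→d23:-→d24:-→d25:-→d26:-→d27:-→d28:H3  best=H3
  + 126.149.182.0/23 (H0) depth=23
  + 126.149.0.0/16 (H1) depth=16

== LOOKUPS ==
["H0","H0","H0","H4","H4","H3","H4","H4","H3","H2","H3","H4","H3","H4","H3"]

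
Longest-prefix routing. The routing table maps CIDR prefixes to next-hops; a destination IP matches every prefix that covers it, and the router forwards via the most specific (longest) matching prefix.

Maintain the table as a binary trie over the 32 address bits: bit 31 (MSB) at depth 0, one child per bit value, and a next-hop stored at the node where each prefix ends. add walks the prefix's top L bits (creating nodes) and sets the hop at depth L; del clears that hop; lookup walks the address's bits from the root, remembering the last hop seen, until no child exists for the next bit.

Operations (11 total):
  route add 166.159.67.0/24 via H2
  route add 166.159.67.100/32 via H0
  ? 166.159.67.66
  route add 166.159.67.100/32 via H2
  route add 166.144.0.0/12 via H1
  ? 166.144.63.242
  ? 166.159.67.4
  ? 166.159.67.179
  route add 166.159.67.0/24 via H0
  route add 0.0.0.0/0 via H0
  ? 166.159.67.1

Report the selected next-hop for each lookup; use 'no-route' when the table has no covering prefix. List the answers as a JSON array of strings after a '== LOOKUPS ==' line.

Trace:
  + 166.159.67.0/24 (H2) depth=24
  + 166.159.67.100/32 (H0) depth=32
  lookup 166.159.67.66: bits 10100110100111110100001101 walk d0:-→d1:-→d2:-→d3:-→d4:-→d5:-→d6:-→d7:-→d8:-→d9:-→d10:-→d11:-→d12:-→d13:-→d14:-→d15:-→d16:-→d17:-→d18:-→d19:-→d20:-→d21:-→d22:-→d23:-→d24:H2→d25:-→d26:- -> H2
  + 166.159.67.100/32 (H2) depth=32
  + 166.144.0.0/12 (H1) depth=12
  lookup 166.144.63.242: bits 101001101001 walk d0:-→d1:-→d2:-→d3:-→d4:-→d5:-→d6:-→d7:-→d8:-→d9:-→d10:-→d11:-→d12:H1 -> H1
  lookup 166.159.67.4: bits 1010011010011111010000110 walk d0:-→d1:-→d2:-→d3:-→d4:-→d5:-→d6:-→d7:-→d8:-→d9:-→d10:-→d11:-→d12:H1→d13:-→d14:-→d15:-→d16:-→d17:-→d18:-→d19:-→d20:-→d21:-→d22:-→d23:-→d24:H2→d25:- -> H2
  lookup 166.159.67.179: bits 101001101001111101000011 walk d0:-→d1:-→d2:-→d3:-→d4:-→d5:-→d6:-→d7:-→d8:-→d9:-→d10:-→d11:-→d12:H1→d13:-→d14:-→d15:-→d16:-→d17:-→d18:-→d19:-→d20:-→d21:-→d22:-→d23:-→d24:H2 -> H2
  + 166.159.67.0/24 (H0) depth=24
  + 0.0.0.0/0 (H0) depth=0
  lookup 166.159.67.1: bits 1010011010011111010000110 walk d0:H0→d1:-→d2:-→d3:-→d4:-→d5:-→d6:-→d7:-→d8:-→d9:-→d10:-→d11:-→d12:H1→d13:-→d14:-→d15:-→d16:-→d17:-→d18:-→d19:-→d20:-→d21:-→d22:-→d23:-→d24:H0→d25:- -> H0

== LOOKUPS ==
["H2","H1","H2","H2","H0"]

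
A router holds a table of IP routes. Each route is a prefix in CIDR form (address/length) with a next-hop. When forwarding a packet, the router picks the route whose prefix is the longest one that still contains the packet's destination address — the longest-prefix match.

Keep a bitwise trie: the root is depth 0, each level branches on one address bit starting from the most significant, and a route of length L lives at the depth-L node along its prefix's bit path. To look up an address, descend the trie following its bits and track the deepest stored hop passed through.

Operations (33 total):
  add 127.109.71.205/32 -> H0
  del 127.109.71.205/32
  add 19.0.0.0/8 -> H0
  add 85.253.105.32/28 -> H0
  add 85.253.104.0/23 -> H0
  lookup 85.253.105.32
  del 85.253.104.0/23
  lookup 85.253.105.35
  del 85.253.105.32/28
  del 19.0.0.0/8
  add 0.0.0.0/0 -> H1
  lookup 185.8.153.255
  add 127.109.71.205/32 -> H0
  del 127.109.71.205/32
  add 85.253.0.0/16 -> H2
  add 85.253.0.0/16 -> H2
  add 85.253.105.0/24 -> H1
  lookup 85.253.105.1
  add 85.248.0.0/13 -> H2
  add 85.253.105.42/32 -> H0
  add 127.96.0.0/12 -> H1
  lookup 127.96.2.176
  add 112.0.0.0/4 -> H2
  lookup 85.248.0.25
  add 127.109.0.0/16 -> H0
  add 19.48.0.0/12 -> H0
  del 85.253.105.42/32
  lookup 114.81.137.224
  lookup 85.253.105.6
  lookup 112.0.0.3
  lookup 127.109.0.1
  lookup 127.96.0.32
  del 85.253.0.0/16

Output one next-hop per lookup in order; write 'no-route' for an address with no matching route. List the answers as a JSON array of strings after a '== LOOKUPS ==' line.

Process each operation:
  + 127.109.71.205/32 (H0) depth=32
  - 127.109.71.205/32 clear@32
  + 19.0.0.0/8 (H0) depth=8
  + 85.253.105.32/28 (H0) depth=28
  + 85.253.104.0/23 (H0) depth=23
  ? 85.253.105.32  path d0:-→d1:-→d2:-→d3:-→d4:-→d5:-→d6:-→d7:-→d8:-→d9:-→d10:-→d11:-→d12:-→d13:-→d14:-→d15:-→d16:-→d17:-→d18:-→d19:-→d20:-→d21:-→d22:-→d23:H0→d24:-→d25:-→d26:-→d27:-→d28:H0  best=H0
  - 85.253.104.0/23 clear@23
  ? 85.253.105.35  path d0:-→d1:-→d2:-→d3:-→d4:-→d5:-→d6:-→d7:-→d8:-→d9:-→d10:-→d11:-→d12:-→d13:-→d14:-→d15:-→d16:-→d17:-→d18:-→d19:-→d20:-→d21:-→d22:-→d23:-→d24:-→d25:-→d26:-→d27:-→d28:H0  best=H0
  - 85.253.105.32/28 clear@28
  - 19.0.0.0/8 clear@8
  + 0.0.0.0/0 (H1) depth=0
  ? 185.8.153.255  path d0:H1  best=H1
  + 127.109.71.205/32 (H0) depth=32
  - 127.109.71.205/32 clear@32
  + 85.253.0.0/16 (H2) depth=16
  + 85.253.0.0/16 (H2) depth=16
  + 85.253.105.0/24 (H1) depth=24
  ? 85.253.105.1  path d0:H1→d1:-→d2:-→d3:-→d4:-→d5:-→d6:-→d7:-→d8:-→d9:-→d10:-→d11:-→d12:-→d13:-→d14:-→d15:-→d16:H2→d17:-→d18:-→d19:-→d20:-→d21:-→d22:-→d23:-→d24:H1→d25:-→d26:-  best=H1
  + 85.248.0.0/13 (H2) depth=13
  + 85.253.105.42/32 (H0) depth=32
  + 127.96.0.0/12 (H1) depth=12
  ? 127.96.2.176  path d0:H1→d1:-→d2:-→d3:-→d4:-→d5:-→d6:-→d7:-→d8:-→d9:-→d10:-→d11:-→d12:H1  best=H1
  + 112.0.0.0/4 (H2) depth=4
  ? 85.248.0.25  path d0:H1→d1:-→d2:-→d3:-→d4:-→d5:-→d6:-→d7:-→d8:-→d9:-→d10:-→d11:-→d12:-→d13:H2  best=H2
  + 127.109.0.0/16 (H0) depth=16
  + 19.48.0.0/12 (H0) depth=12
  - 85.253.105.42/32 clear@32
  ? 114.81.137.224  path d0:H1→d1:-→d2:-→d3:-→d4:H2  best=H2
  ? 85.253.105.6  path d0:H1→d1:-→d2:-→d3:-→d4:-→d5:-→d6:-→d7:-→d8:-→d9:-→d10:-→d11:-→d12:-→d13:H2→d14:-→d15:-→d16:H2→d17:-→d18:-→d19:-→d20:-→d21:-→d22:-→d23:-→d24:H1→d25:-→d26:-  best=H1
  ? 112.0.0.3  path d0:H1→d1:-→d2:-→d3:-→d4:H2  best=H2
  ? 127.109.0.1  path d0:H1→d1:-→d2:-→d3:-→d4:H2→d5:-→d6:-→d7:-→d8:-→d9:-→d10:-→d11:-→d12:H1→d13:-→d14:-→d15:-→d16:H0→d17:-  best=H0
  ? 127.96.0.32  path d0:H1→d1:-→d2:-→d3:-→d4:H2→d5:-→d6:-→d7:-→d8:-→d9:-→d10:-→d11:-→d12:H1  best=H1
  - 85.253.0.0/16 clear@16

== LOOKUPS ==
["H0","H0","H1","H1","H1","H2","H2","H1","H2","H0","H1"]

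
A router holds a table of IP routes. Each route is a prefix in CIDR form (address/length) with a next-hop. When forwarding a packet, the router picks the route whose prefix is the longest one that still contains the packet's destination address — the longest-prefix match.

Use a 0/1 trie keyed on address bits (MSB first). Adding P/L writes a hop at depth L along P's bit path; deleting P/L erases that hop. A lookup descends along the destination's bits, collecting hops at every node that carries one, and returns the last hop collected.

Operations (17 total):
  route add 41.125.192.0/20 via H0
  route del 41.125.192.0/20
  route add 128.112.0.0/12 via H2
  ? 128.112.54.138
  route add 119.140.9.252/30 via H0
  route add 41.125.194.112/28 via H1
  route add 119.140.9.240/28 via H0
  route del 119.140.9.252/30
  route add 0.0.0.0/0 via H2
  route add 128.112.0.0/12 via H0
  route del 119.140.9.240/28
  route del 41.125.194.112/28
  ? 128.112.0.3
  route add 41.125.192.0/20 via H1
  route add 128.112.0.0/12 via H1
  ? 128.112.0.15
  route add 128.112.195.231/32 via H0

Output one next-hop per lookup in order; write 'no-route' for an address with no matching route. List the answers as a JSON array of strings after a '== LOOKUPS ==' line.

Apply in order:
  + 41.125.192.0/20 (H0) depth=20
  del 41.125.192.0/20 (clear depth 20)
  + 128.112.0.0/12 (H2) depth=12
  ? 128.112.54.138  path d0:-→d1:-→d2:-→d3:-→d4:-→d5:-→d6:-→d7:-→d8:-→d9:-→d10:-→d11:-→d12:H2  best=H2
  + 119.140.9.252/30 (H0) depth=30
  + 41.125.194.112/28 (H1) depth=28
  + 119.140.9.240/28 (H0) depth=28
  del 119.140.9.252/30 (clear depth 30)
  + 0.0.0.0/0 (H2) depth=0
  + 128.112.0.0/12 (H0) depth=12
  del 119.140.9.240/28 (clear depth 28)
  del 41.125.194.112/28 (clear depth 28)
  ? 128.112.0.3  path d0:H2→d1:-→d2:-→d3:-→d4:-→d5:-→d6:-→d7:-→d8:-→d9:-→d10:-→d11:-→d12:H0  best=H0
  + 41.125.192.0/20 (H1) depth=20
  + 128.112.0.0/12 (H1) depth=12
  ? 128.112.0.15  path d0:H2→d1:-→d2:-→d3:-→d4:-→d5:-→d6:-→d7:-→d8:-→d9:-→d10:-→d11:-→d12:H1  best=H1
  + 128.112.195.231/32 (H0) depth=32

== LOOKUPS ==
["H2","H0","H1"]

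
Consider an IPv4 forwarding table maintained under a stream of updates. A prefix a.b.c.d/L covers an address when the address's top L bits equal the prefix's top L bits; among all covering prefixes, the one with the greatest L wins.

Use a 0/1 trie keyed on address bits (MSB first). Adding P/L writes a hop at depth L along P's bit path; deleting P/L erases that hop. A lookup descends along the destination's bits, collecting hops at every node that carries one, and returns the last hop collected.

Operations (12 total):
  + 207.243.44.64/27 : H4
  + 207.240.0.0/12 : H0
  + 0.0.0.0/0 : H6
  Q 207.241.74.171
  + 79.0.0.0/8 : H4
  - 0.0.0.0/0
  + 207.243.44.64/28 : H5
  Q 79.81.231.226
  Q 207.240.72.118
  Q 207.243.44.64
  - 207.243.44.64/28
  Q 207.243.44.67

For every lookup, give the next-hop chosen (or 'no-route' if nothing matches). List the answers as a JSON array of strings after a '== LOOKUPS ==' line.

Apply in order:
  add 207.243.44.64/27 -> H4 at depth 27
  add 207.240.0.0/12 -> H0 at depth 12
  add 0.0.0.0/0 -> H6 at depth 0
  ? 207.241.74.171  path d0:H6→d1:-→d2:-→d3:-→d4:-→d5:-→d6:-→d7:-→d8:-→d9:-→d10:-→d11:-→d12:H0→d13:-→d14:-  best=H0
  add 79.0.0.0/8 -> H4 at depth 8
  - 0.0.0.0/0 clear@0
  add 207.243.44.64/28 -> H5 at depth 28
  ? 79.81.231.226  path d0:-→d1:-→d2:-→d3:-→d4:-→d5:-→d6:-→d7:-→d8:H4  best=H4
  ? 207.240.72.118  path d0:-→d1:-→d2:-→d3:-→d4:-→d5:-→d6:-→d7:-→d8:-→d9:-→d10:-→d11:-→d12:H0→d13:-→d14:-  best=H0
  ? 207.243.44.64  path d0:-→d1:-→d2:-→d3:-→d4:-→d5:-→d6:-→d7:-→d8:-→d9:-→d10:-→d11:-→d12:H0→d13:-→d14:-→d15:-→d16:-→d17:-→d18:-→d19:-→d20:-→d21:-→d22:-→d23:-→d24:-→d25:-→d26:-→d27:H4→d28:H5  best=H5
  - 207.243.44.64/28 clear@28
  ? 207.243.44.67  path d0:-→d1:-→d2:-→d3:-→d4:-→d5:-→d6:-→d7:-→d8:-→d9:-→d10:-→d11:-→d12:H0→d13:-→d14:-→d15:-→d16:-→d17:-→d18:-→d19:-→d20:-→d21:-→d22:-→d23:-→d24:-→d25:-→d26:-→d27:H4→d28:-  best=H4

== LOOKUPS ==
["H0","H4","H0","H5","H4"]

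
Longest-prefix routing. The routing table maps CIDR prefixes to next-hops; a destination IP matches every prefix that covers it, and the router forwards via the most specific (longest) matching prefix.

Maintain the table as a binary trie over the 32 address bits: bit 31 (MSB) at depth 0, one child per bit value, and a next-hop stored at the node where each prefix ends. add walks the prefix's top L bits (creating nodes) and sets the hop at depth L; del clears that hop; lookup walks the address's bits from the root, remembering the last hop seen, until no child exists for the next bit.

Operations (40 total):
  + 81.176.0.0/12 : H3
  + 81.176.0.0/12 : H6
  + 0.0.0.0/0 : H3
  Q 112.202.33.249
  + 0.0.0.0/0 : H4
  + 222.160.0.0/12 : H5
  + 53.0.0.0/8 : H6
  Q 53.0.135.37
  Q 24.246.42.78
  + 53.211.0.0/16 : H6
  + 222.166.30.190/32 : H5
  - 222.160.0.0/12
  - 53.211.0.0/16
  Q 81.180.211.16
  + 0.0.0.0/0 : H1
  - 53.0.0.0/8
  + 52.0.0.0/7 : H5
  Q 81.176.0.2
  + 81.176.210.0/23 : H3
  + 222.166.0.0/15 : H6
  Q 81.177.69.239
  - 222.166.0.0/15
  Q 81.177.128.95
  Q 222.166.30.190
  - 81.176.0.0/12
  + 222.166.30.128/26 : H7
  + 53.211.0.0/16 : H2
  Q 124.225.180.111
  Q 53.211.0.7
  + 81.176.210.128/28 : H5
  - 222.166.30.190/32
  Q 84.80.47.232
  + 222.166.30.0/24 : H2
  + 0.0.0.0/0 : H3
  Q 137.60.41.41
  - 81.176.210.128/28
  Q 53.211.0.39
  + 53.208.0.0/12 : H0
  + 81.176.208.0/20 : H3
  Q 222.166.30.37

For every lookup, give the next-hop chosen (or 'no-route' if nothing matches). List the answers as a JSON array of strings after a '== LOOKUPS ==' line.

Trace:
  add 81.176.0.0/12 -> H3 at depth 12
  add 81.176.0.0/12 -> H6 at depth 12
  add 0.0.0.0/0 -> H3 at depth 0
  ? 112.202.33.249  path d0:H3→d1:-→d2:-  best=H3
  add 0.0.0.0/0 -> H4 at depth 0
  add 222.160.0.0/12 -> H5 at depth 12
  add 53.0.0.0/8 -> H6 at depth 8
  ? 53.0.135.37  path d0:H4→d1:-→d2:-→d3:-→d4:-→d5:-→d6:-→d7:-→d8:H6  best=H6
  ? 24.246.42.78  path d0:H4→d1:-→d2:-  best=H4
  add 53.211.0.0/16 -> H6 at depth 16
  add 222.166.30.190/32 -> H5 at depth 32
  - 222.160.0.0/12 clear@12
  - 53.211.0.0/16 clear@16
  ? 81.180.211.16  path d0:H4→d1:-→d2:-→d3:-→d4:-→d5:-→d6:-→d7:-→d8:-→d9:-→d10:-→d11:-→d12:H6  best=H6
  add 0.0.0.0/0 -> H1 at depth 0
  - 53.0.0.0/8 clear@8
  add 52.0.0.0/7 -> H5 at depth 7
  ? 81.176.0.2  path d0:H1→d1:-→d2:-→d3:-→d4:-→d5:-→d6:-→d7:-→d8:-→d9:-→d10:-→d11:-→d12:H6  best=H6
  add 81.176.210.0/23 -> H3 at depth 23
  add 222.166.0.0/15 -> H6 at depth 15
  ? 81.177.69.239  path d0:H1→d1:-→d2:-→d3:-→d4:-→d5:-→d6:-→d7:-→d8:-→d9:-→d10:-→d11:-→d12:H6→d13:-→d14:-→d15:-  best=H6
  - 222.166.0.0/15 clear@15
  ? 81.177.128.95  path d0:H1→d1:-→d2:-→d3:-→d4:-→d5:-→d6:-→d7:-→d8:-→d9:-→d10:-→d11:-→d12:H6→d13:-→d14:-→d15:-  best=H6
  ? 222.166.30.190  path d0:H1→d1:-→d2:-→d3:-→d4:-→d5:-→d6:-→d7:-→d8:-→d9:-→d10:-→d11:-→d12:-→d13:-→d14:-→d15:-→d16:-→d17:-→d18:-→d19:-→d20:-→d21:-→d22:-→d23:-→d24:-→d25:-→d26:-→d27:-→d28:-→d29:-→d30:-→d31:-→d32:H5  best=H5
  - 81.176.0.0/12 clear@12
  add 222.166.30.128/26 -> H7 at depth 26
  add 53.211.0.0/16 -> H2 at depth 16
  ? 124.225.180.111  path d0:H1→d1:-→d2:-  best=H1
  ? 53.211.0.7  path d0:H1→d1:-→d2:-→d3:-→d4:-→d5:-→d6:-→d7:H5→d8:-→d9:-→d10:-→d11:-→d12:-→d13:-→d14:-→d15:-→d16:H2  best=H2
  add 81.176.210.128/28 -> H5 at depth 28
  - 222.166.30.190/32 clear@32
  ? 84.80.47.232  path d0:H1→d1:-→d2:-→d3:-→d4:-→d5:-  best=H1
  add 222.166.30.0/24 -> H2 at depth 24
  add 0.0.0.0/0 -> H3 at depth 0
  ? 137.60.41.41  path d0:H3→d1:-  best=H3
  - 81.176.210.128/28 clear@28
  ? 53.211.0.39  path d0:H3→d1:-→d2:-→d3:-→d4:-→d5:-→d6:-→d7:H5→d8:-→d9:-→d10:-→d11:-→d12:-→d13:-→d14:-→d15:-→d16:H2  best=H2
  add 53.208.0.0/12 -> H0 at depth 12
  add 81.176.208.0/20 -> H3 at depth 20
  ? 222.166.30.37  path d0:H3→d1:-→d2:-→d3:-→d4:-→d5:-→d6:-→d7:-→d8:-→d9:-→d10:-→d11:-→d12:-→d13:-→d14:-→d15:-→d16:-→d17:-→d18:-→d19:-→d20:-→d21:-→d22:-→d23:-→d24:H2  best=H2

== LOOKUPS ==
["H3","H6","H4","H6","H6","H6","H6","H5","H1","H2","H1","H3","H2","H2"]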